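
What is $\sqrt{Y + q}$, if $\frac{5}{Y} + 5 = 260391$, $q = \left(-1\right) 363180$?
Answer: $\frac{5 i \sqrt{20101158857686}}{37198} \approx 602.64 i$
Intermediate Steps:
$q = -363180$
$Y = \frac{5}{260386}$ ($Y = \frac{5}{-5 + 260391} = \frac{5}{260386} \approx 1.9202 \cdot 10^{-5}$)
$\sqrt{Y + q} = \sqrt{\frac{5}{260386} - 363180} = \sqrt{- \frac{94566987475}{260386}} = \frac{5 i \sqrt{20101158857686}}{37198}$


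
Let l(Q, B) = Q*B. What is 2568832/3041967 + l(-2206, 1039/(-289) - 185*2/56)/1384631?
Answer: 14668157010923389/17041759319930142 ≈ 0.86072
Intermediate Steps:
l(Q, B) = B*Q
2568832/3041967 + l(-2206, 1039/(-289) - 185*2/56)/1384631 = 2568832/3041967 + ((1039/(-289) - 185*2/56)*(-2206))/1384631 = 2568832*(1/3041967) + ((1039*(-1/289) - 370*1/56)*(-2206))*(1/1384631) = 2568832/3041967 + ((-1039/289 - 185/28)*(-2206))*(1/1384631) = 2568832/3041967 - 82557/8092*(-2206)*(1/1384631) = 2568832/3041967 + (91060371/4046)*(1/1384631) = 2568832/3041967 + 91060371/5602217026 = 14668157010923389/17041759319930142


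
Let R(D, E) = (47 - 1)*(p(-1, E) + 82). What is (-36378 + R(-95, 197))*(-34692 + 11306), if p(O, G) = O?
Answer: 763599672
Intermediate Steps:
R(D, E) = 3726 (R(D, E) = (47 - 1)*(-1 + 82) = 46*81 = 3726)
(-36378 + R(-95, 197))*(-34692 + 11306) = (-36378 + 3726)*(-34692 + 11306) = -32652*(-23386) = 763599672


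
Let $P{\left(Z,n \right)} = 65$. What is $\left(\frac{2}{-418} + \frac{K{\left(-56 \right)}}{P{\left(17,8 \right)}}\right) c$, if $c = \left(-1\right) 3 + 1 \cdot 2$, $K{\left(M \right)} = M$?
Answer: $\frac{11769}{13585} \approx 0.86632$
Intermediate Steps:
$c = -1$ ($c = -3 + 2 = -1$)
$\left(\frac{2}{-418} + \frac{K{\left(-56 \right)}}{P{\left(17,8 \right)}}\right) c = \left(\frac{2}{-418} - \frac{56}{65}\right) \left(-1\right) = \left(2 \left(- \frac{1}{418}\right) - \frac{56}{65}\right) \left(-1\right) = \left(- \frac{1}{209} - \frac{56}{65}\right) \left(-1\right) = \left(- \frac{11769}{13585}\right) \left(-1\right) = \frac{11769}{13585}$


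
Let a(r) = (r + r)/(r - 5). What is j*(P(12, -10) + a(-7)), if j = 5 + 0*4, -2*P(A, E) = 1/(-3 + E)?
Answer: 235/39 ≈ 6.0256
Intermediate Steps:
a(r) = 2*r/(-5 + r) (a(r) = (2*r)/(-5 + r) = 2*r/(-5 + r))
P(A, E) = -1/(2*(-3 + E))
j = 5 (j = 5 + 0 = 5)
j*(P(12, -10) + a(-7)) = 5*(-1/(-6 + 2*(-10)) + 2*(-7)/(-5 - 7)) = 5*(-1/(-6 - 20) + 2*(-7)/(-12)) = 5*(-1/(-26) + 2*(-7)*(-1/12)) = 5*(-1*(-1/26) + 7/6) = 5*(1/26 + 7/6) = 5*(47/39) = 235/39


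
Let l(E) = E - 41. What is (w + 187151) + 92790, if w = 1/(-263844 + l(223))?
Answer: 73809803941/263662 ≈ 2.7994e+5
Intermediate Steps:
l(E) = -41 + E
w = -1/263662 (w = 1/(-263844 + (-41 + 223)) = 1/(-263844 + 182) = 1/(-263662) = -1/263662 ≈ -3.7927e-6)
(w + 187151) + 92790 = (-1/263662 + 187151) + 92790 = 49344606961/263662 + 92790 = 73809803941/263662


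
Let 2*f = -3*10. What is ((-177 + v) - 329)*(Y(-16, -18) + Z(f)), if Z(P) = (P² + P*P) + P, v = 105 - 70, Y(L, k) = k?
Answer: -196407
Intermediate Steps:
v = 35
f = -15 (f = (-3*10)/2 = (½)*(-30) = -15)
Z(P) = P + 2*P² (Z(P) = (P² + P²) + P = 2*P² + P = P + 2*P²)
((-177 + v) - 329)*(Y(-16, -18) + Z(f)) = ((-177 + 35) - 329)*(-18 - 15*(1 + 2*(-15))) = (-142 - 329)*(-18 - 15*(1 - 30)) = -471*(-18 - 15*(-29)) = -471*(-18 + 435) = -471*417 = -196407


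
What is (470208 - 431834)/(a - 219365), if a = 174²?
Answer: -38374/189089 ≈ -0.20294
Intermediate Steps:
a = 30276
(470208 - 431834)/(a - 219365) = (470208 - 431834)/(30276 - 219365) = 38374/(-189089) = 38374*(-1/189089) = -38374/189089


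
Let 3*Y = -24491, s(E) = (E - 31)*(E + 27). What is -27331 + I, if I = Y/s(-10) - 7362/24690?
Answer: -235070418107/8604465 ≈ -27320.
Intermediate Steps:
s(E) = (-31 + E)*(27 + E)
Y = -24491/3 (Y = (⅓)*(-24491) = -24491/3 ≈ -8163.7)
I = 98214808/8604465 (I = -24491/(3*(-837 + (-10)² - 4*(-10))) - 7362/24690 = -24491/(3*(-837 + 100 + 40)) - 7362*1/24690 = -24491/3/(-697) - 1227/4115 = -24491/3*(-1/697) - 1227/4115 = 24491/2091 - 1227/4115 = 98214808/8604465 ≈ 11.414)
-27331 + I = -27331 + 98214808/8604465 = -235070418107/8604465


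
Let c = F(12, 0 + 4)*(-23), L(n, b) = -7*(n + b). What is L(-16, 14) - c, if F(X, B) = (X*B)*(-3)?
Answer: -3298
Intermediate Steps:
F(X, B) = -3*B*X (F(X, B) = (B*X)*(-3) = -3*B*X)
L(n, b) = -7*b - 7*n (L(n, b) = -7*(b + n) = -7*b - 7*n)
c = 3312 (c = -3*(0 + 4)*12*(-23) = -3*4*12*(-23) = -144*(-23) = 3312)
L(-16, 14) - c = (-7*14 - 7*(-16)) - 1*3312 = (-98 + 112) - 3312 = 14 - 3312 = -3298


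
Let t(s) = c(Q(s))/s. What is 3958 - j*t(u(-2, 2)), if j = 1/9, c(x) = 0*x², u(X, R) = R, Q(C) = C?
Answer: 3958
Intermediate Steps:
c(x) = 0
j = ⅑ ≈ 0.11111
t(s) = 0 (t(s) = 0/s = 0)
3958 - j*t(u(-2, 2)) = 3958 - 0/9 = 3958 - 1*0 = 3958 + 0 = 3958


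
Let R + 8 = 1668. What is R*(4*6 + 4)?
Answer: 46480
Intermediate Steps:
R = 1660 (R = -8 + 1668 = 1660)
R*(4*6 + 4) = 1660*(4*6 + 4) = 1660*(24 + 4) = 1660*28 = 46480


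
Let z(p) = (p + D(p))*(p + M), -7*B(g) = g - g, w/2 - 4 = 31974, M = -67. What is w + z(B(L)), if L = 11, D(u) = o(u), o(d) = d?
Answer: 63956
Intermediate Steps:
D(u) = u
w = 63956 (w = 8 + 2*31974 = 8 + 63948 = 63956)
B(g) = 0 (B(g) = -(g - g)/7 = -⅐*0 = 0)
z(p) = 2*p*(-67 + p) (z(p) = (p + p)*(p - 67) = (2*p)*(-67 + p) = 2*p*(-67 + p))
w + z(B(L)) = 63956 + 2*0*(-67 + 0) = 63956 + 2*0*(-67) = 63956 + 0 = 63956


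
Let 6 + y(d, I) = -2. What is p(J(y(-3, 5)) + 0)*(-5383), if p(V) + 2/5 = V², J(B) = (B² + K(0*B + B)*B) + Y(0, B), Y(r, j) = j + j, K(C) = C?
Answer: -337610994/5 ≈ -6.7522e+7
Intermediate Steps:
Y(r, j) = 2*j
y(d, I) = -8 (y(d, I) = -6 - 2 = -8)
J(B) = 2*B + 2*B² (J(B) = (B² + (0*B + B)*B) + 2*B = (B² + (0 + B)*B) + 2*B = (B² + B*B) + 2*B = (B² + B²) + 2*B = 2*B² + 2*B = 2*B + 2*B²)
p(V) = -⅖ + V²
p(J(y(-3, 5)) + 0)*(-5383) = (-⅖ + (2*(-8)*(1 - 8) + 0)²)*(-5383) = (-⅖ + (2*(-8)*(-7) + 0)²)*(-5383) = (-⅖ + (112 + 0)²)*(-5383) = (-⅖ + 112²)*(-5383) = (-⅖ + 12544)*(-5383) = (62718/5)*(-5383) = -337610994/5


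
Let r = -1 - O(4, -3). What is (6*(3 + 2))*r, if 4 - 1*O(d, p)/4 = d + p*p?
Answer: 1050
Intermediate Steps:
O(d, p) = 16 - 4*d - 4*p² (O(d, p) = 16 - 4*(d + p*p) = 16 - 4*(d + p²) = 16 + (-4*d - 4*p²) = 16 - 4*d - 4*p²)
r = 35 (r = -1 - (16 - 4*4 - 4*(-3)²) = -1 - (16 - 16 - 4*9) = -1 - (16 - 16 - 36) = -1 - 1*(-36) = -1 + 36 = 35)
(6*(3 + 2))*r = (6*(3 + 2))*35 = (6*5)*35 = 30*35 = 1050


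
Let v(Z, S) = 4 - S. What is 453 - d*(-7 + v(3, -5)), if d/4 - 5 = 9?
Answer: 341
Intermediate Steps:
d = 56 (d = 20 + 4*9 = 20 + 36 = 56)
453 - d*(-7 + v(3, -5)) = 453 - 56*(-7 + (4 - 1*(-5))) = 453 - 56*(-7 + (4 + 5)) = 453 - 56*(-7 + 9) = 453 - 56*2 = 453 - 1*112 = 453 - 112 = 341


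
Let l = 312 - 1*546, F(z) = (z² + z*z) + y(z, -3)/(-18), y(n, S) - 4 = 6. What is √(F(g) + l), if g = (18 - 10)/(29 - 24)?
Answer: 19*I*√143/15 ≈ 15.147*I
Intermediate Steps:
y(n, S) = 10 (y(n, S) = 4 + 6 = 10)
g = 8/5 ≈ 1.6000
F(z) = -5/9 + 2*z² (F(z) = (z² + z*z) + 10/(-18) = (z² + z²) + 10*(-1/18) = 2*z² - 5/9 = -5/9 + 2*z²)
l = -234 (l = 312 - 546 = -234)
√(F(g) + l) = √((-5/9 + 2*(8/5)²) - 234) = √((-5/9 + 2*(64/25)) - 234) = √((-5/9 + 128/25) - 234) = √(1027/225 - 234) = √(-51623/225) = 19*I*√143/15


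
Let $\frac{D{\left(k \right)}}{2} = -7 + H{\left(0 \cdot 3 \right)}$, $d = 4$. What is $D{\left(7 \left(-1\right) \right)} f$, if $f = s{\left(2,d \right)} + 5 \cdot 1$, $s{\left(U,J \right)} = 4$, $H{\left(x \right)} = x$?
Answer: $-126$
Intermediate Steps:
$D{\left(k \right)} = -14$ ($D{\left(k \right)} = 2 \left(-7 + 0 \cdot 3\right) = 2 \left(-7 + 0\right) = 2 \left(-7\right) = -14$)
$f = 9$ ($f = 4 + 5 \cdot 1 = 4 + 5 = 9$)
$D{\left(7 \left(-1\right) \right)} f = \left(-14\right) 9 = -126$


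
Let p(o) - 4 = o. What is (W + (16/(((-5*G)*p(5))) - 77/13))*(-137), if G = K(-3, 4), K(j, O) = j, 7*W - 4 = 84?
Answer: -11388947/12285 ≈ -927.06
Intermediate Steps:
W = 88/7 (W = 4/7 + (1/7)*84 = 4/7 + 12 = 88/7 ≈ 12.571)
p(o) = 4 + o
G = -3
(W + (16/(((-5*G)*p(5))) - 77/13))*(-137) = (88/7 + (16/(((-5*(-3))*(4 + 5))) - 77/13))*(-137) = (88/7 + (16/((15*9)) - 77*1/13))*(-137) = (88/7 + (16/135 - 77/13))*(-137) = (88/7 - 10187/1755)*(-137) = (83131/12285)*(-137) = -11388947/12285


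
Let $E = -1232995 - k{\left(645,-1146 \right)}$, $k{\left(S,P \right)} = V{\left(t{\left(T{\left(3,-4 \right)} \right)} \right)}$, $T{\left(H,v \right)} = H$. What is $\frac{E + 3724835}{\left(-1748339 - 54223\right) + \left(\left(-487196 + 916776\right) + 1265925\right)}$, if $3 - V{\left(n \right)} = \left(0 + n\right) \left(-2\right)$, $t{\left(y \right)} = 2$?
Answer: $- \frac{2491833}{107057} \approx -23.276$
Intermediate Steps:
$V{\left(n \right)} = 3 + 2 n$ ($V{\left(n \right)} = 3 - \left(0 + n\right) \left(-2\right) = 3 - n \left(-2\right) = 3 - - 2 n = 3 + 2 n$)
$k{\left(S,P \right)} = 7$ ($k{\left(S,P \right)} = 3 + 2 \cdot 2 = 3 + 4 = 7$)
$E = -1233002$ ($E = -1232995 - 7 = -1233002$)
$\frac{E + 3724835}{\left(-1748339 - 54223\right) + \left(\left(-487196 + 916776\right) + 1265925\right)} = \frac{-1233002 + 3724835}{\left(-1748339 - 54223\right) + \left(\left(-487196 + 916776\right) + 1265925\right)} = \frac{2491833}{-1802562 + \left(429580 + 1265925\right)} = \frac{2491833}{-1802562 + 1695505} = \frac{2491833}{-107057} = 2491833 \left(- \frac{1}{107057}\right) = - \frac{2491833}{107057}$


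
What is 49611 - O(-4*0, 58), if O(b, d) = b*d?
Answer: 49611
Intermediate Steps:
49611 - O(-4*0, 58) = 49611 - (-4*0)*58 = 49611 - 0*58 = 49611 - 1*0 = 49611 + 0 = 49611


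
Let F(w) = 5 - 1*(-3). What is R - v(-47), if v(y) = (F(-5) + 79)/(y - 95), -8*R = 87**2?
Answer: -537051/568 ≈ -945.51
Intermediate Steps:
R = -7569/8 (R = -1/8*87**2 = -1/8*7569 = -7569/8 ≈ -946.13)
F(w) = 8 (F(w) = 5 + 3 = 8)
v(y) = 87/(-95 + y) (v(y) = (8 + 79)/(y - 95) = 87/(-95 + y))
R - v(-47) = -7569/8 - 87/(-95 - 47) = -7569/8 - 87/(-142) = -7569/8 - 87*(-1)/142 = -7569/8 - 1*(-87/142) = -7569/8 + 87/142 = -537051/568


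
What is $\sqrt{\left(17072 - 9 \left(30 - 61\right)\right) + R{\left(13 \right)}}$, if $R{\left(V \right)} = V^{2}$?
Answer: $4 \sqrt{1095} \approx 132.36$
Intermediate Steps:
$\sqrt{\left(17072 - 9 \left(30 - 61\right)\right) + R{\left(13 \right)}} = \sqrt{\left(17072 - 9 \left(30 - 61\right)\right) + 13^{2}} = \sqrt{\left(17072 - -279\right) + 169} = \sqrt{\left(17072 + 279\right) + 169} = \sqrt{17351 + 169} = \sqrt{17520} = 4 \sqrt{1095}$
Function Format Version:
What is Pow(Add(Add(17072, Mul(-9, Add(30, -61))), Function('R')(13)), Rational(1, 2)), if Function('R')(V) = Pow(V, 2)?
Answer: Mul(4, Pow(1095, Rational(1, 2))) ≈ 132.36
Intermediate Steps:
Pow(Add(Add(17072, Mul(-9, Add(30, -61))), Function('R')(13)), Rational(1, 2)) = Pow(Add(Add(17072, Mul(-9, Add(30, -61))), Pow(13, 2)), Rational(1, 2)) = Pow(Add(Add(17072, Mul(-9, -31)), 169), Rational(1, 2)) = Pow(Add(Add(17072, 279), 169), Rational(1, 2)) = Pow(Add(17351, 169), Rational(1, 2)) = Pow(17520, Rational(1, 2)) = Mul(4, Pow(1095, Rational(1, 2)))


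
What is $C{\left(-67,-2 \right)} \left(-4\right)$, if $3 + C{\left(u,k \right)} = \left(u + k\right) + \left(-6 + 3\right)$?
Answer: $300$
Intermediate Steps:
$C{\left(u,k \right)} = -6 + k + u$ ($C{\left(u,k \right)} = -3 + \left(\left(u + k\right) + \left(-6 + 3\right)\right) = -3 - \left(3 - k - u\right) = -3 + \left(-3 + k + u\right) = -6 + k + u$)
$C{\left(-67,-2 \right)} \left(-4\right) = \left(-6 - 2 - 67\right) \left(-4\right) = \left(-75\right) \left(-4\right) = 300$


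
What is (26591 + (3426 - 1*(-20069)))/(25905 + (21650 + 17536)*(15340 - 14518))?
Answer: 50086/32236797 ≈ 0.0015537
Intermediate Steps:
(26591 + (3426 - 1*(-20069)))/(25905 + (21650 + 17536)*(15340 - 14518)) = (26591 + (3426 + 20069))/(25905 + 39186*822) = (26591 + 23495)/(25905 + 32210892) = 50086/32236797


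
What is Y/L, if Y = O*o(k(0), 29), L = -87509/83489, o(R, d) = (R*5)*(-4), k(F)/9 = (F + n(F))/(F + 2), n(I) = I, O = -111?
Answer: 0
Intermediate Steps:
k(F) = 18*F/(2 + F) (k(F) = 9*((F + F)/(F + 2)) = 9*((2*F)/(2 + F)) = 9*(2*F/(2 + F)) = 18*F/(2 + F))
o(R, d) = -20*R (o(R, d) = (5*R)*(-4) = -20*R)
L = -87509/83489 (L = -87509*1/83489 = -87509/83489 ≈ -1.0481)
Y = 0 (Y = -(-2220)*18*0/(2 + 0) = -(-2220)*18*0/2 = -(-2220)*18*0*(1/2) = -(-2220)*0 = -111*0 = 0)
Y/L = 0/(-87509/83489) = 0*(-83489/87509) = 0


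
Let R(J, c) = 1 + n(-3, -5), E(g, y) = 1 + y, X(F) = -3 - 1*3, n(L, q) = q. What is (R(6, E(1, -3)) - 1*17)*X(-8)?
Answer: 126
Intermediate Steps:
X(F) = -6 (X(F) = -3 - 3 = -6)
R(J, c) = -4 (R(J, c) = 1 - 5 = -4)
(R(6, E(1, -3)) - 1*17)*X(-8) = (-4 - 1*17)*(-6) = (-4 - 17)*(-6) = -21*(-6) = 126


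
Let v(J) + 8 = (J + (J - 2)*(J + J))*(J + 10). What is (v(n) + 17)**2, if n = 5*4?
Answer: 493239681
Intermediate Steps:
n = 20
v(J) = -8 + (10 + J)*(J + 2*J*(-2 + J)) (v(J) = -8 + (J + (J - 2)*(J + J))*(J + 10) = -8 + (J + (-2 + J)*(2*J))*(10 + J) = -8 + (J + 2*J*(-2 + J))*(10 + J) = -8 + (10 + J)*(J + 2*J*(-2 + J)))
(v(n) + 17)**2 = ((-8 - 30*20 + 2*20**3 + 17*20**2) + 17)**2 = ((-8 - 600 + 2*8000 + 17*400) + 17)**2 = ((-8 - 600 + 16000 + 6800) + 17)**2 = (22192 + 17)**2 = 22209**2 = 493239681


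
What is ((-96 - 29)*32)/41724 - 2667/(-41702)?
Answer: -13882523/434993562 ≈ -0.031914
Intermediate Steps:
((-96 - 29)*32)/41724 - 2667/(-41702) = -125*32*(1/41724) - 2667*(-1/41702) = -4000*1/41724 + 2667/41702 = -1000/10431 + 2667/41702 = -13882523/434993562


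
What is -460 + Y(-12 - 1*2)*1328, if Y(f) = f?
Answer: -19052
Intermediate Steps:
-460 + Y(-12 - 1*2)*1328 = -460 + (-12 - 1*2)*1328 = -460 + (-12 - 2)*1328 = -460 - 14*1328 = -460 - 18592 = -19052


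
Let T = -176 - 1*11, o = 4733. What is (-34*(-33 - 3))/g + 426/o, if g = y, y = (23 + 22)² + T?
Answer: 3288090/4349627 ≈ 0.75595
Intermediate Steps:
T = -187 (T = -176 - 11 = -187)
y = 1838 (y = (23 + 22)² - 187 = 45² - 187 = 2025 - 187 = 1838)
g = 1838
(-34*(-33 - 3))/g + 426/o = -34*(-33 - 3)/1838 + 426/4733 = -34*(-36)*(1/1838) + 426*(1/4733) = 1224*(1/1838) + 426/4733 = 612/919 + 426/4733 = 3288090/4349627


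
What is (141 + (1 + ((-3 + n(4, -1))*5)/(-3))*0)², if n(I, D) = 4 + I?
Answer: 19881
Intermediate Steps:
(141 + (1 + ((-3 + n(4, -1))*5)/(-3))*0)² = (141 + (1 + ((-3 + (4 + 4))*5)/(-3))*0)² = (141 + (1 + ((-3 + 8)*5)*(-⅓))*0)² = (141 + (1 + (5*5)*(-⅓))*0)² = (141 + (1 + 25*(-⅓))*0)² = (141 + (1 - 25/3)*0)² = (141 - 22/3*0)² = (141 + 0)² = 141² = 19881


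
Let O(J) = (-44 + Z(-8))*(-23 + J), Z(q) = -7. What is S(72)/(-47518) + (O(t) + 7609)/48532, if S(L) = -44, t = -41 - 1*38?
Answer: 305444253/1153071788 ≈ 0.26490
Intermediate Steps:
t = -79 (t = -41 - 38 = -79)
O(J) = 1173 - 51*J (O(J) = (-44 - 7)*(-23 + J) = -51*(-23 + J) = 1173 - 51*J)
S(72)/(-47518) + (O(t) + 7609)/48532 = -44/(-47518) + ((1173 - 51*(-79)) + 7609)/48532 = -44*(-1/47518) + ((1173 + 4029) + 7609)*(1/48532) = 22/23759 + (5202 + 7609)*(1/48532) = 22/23759 + 12811*(1/48532) = 22/23759 + 12811/48532 = 305444253/1153071788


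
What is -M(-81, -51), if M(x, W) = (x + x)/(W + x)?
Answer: -27/22 ≈ -1.2273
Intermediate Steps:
M(x, W) = 2*x/(W + x) (M(x, W) = (2*x)/(W + x) = 2*x/(W + x))
-M(-81, -51) = -2*(-81)/(-51 - 81) = -2*(-81)/(-132) = -2*(-81)*(-1)/132 = -1*27/22 = -27/22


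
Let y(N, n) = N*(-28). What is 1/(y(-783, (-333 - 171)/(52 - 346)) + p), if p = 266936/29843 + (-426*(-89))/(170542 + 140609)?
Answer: 3095226431/67887807230190 ≈ 4.5593e-5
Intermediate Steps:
y(N, n) = -28*N
p = 28062956946/3095226431 (p = 266936*(1/29843) + 37914/311151 = 266936/29843 + 37914*(1/311151) = 266936/29843 + 12638/103717 = 28062956946/3095226431 ≈ 9.0665)
1/(y(-783, (-333 - 171)/(52 - 346)) + p) = 1/(-28*(-783) + 28062956946/3095226431) = 1/(21924 + 28062956946/3095226431) = 1/(67887807230190/3095226431) = 3095226431/67887807230190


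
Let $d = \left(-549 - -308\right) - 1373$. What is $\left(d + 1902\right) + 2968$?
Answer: $3256$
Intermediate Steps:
$d = -1614$ ($d = \left(-549 + 308\right) - 1373 = -241 - 1373 = -1614$)
$\left(d + 1902\right) + 2968 = \left(-1614 + 1902\right) + 2968 = 288 + 2968 = 3256$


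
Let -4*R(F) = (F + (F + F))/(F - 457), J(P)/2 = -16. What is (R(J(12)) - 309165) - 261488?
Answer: -93016447/163 ≈ -5.7065e+5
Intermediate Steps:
J(P) = -32 (J(P) = 2*(-16) = -32)
R(F) = -3*F/(4*(-457 + F)) (R(F) = -(F + (F + F))/(4*(F - 457)) = -(F + 2*F)/(4*(-457 + F)) = -3*F/(4*(-457 + F)))
(R(J(12)) - 309165) - 261488 = (-3*(-32)/(-1828 + 4*(-32)) - 309165) - 261488 = (-3*(-32)/(-1828 - 128) - 309165) - 261488 = (-3*(-32)/(-1956) - 309165) - 261488 = (-3*(-32)*(-1/1956) - 309165) - 261488 = (-8/163 - 309165) - 261488 = -50393903/163 - 261488 = -93016447/163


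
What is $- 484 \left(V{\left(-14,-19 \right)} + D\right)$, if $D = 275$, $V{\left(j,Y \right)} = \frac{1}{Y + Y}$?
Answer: $- \frac{2528658}{19} \approx -1.3309 \cdot 10^{5}$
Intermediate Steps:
$V{\left(j,Y \right)} = \frac{1}{2 Y}$
$- 484 \left(V{\left(-14,-19 \right)} + D\right) = - 484 \left(\frac{1}{2 \left(-19\right)} + 275\right) = - 484 \left(\frac{1}{2} \left(- \frac{1}{19}\right) + 275\right) = - 484 \left(- \frac{1}{38} + 275\right) = \left(-484\right) \frac{10449}{38} = - \frac{2528658}{19}$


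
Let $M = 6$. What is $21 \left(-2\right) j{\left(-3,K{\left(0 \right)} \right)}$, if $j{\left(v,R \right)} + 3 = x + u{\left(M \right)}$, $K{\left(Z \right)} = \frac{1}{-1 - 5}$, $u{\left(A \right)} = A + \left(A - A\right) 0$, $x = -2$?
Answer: $-42$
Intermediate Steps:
$u{\left(A \right)} = A$ ($u{\left(A \right)} = A + 0 \cdot 0 = A + 0 = A$)
$K{\left(Z \right)} = - \frac{1}{6}$ ($K{\left(Z \right)} = \frac{1}{-6} = - \frac{1}{6}$)
$j{\left(v,R \right)} = 1$ ($j{\left(v,R \right)} = -3 + \left(-2 + 6\right) = -3 + 4 = 1$)
$21 \left(-2\right) j{\left(-3,K{\left(0 \right)} \right)} = 21 \left(-2\right) 1 = \left(-42\right) 1 = -42$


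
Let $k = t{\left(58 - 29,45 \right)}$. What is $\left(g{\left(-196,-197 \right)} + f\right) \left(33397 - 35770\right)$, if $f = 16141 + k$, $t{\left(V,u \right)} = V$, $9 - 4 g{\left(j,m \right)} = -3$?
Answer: $-38378529$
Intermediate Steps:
$g{\left(j,m \right)} = 3$ ($g{\left(j,m \right)} = \frac{9}{4} - - \frac{3}{4} = \frac{9}{4} + \frac{3}{4} = 3$)
$k = 29$ ($k = 58 - 29 = 29$)
$f = 16170$ ($f = 16141 + 29 = 16170$)
$\left(g{\left(-196,-197 \right)} + f\right) \left(33397 - 35770\right) = \left(3 + 16170\right) \left(33397 - 35770\right) = 16173 \left(-2373\right) = -38378529$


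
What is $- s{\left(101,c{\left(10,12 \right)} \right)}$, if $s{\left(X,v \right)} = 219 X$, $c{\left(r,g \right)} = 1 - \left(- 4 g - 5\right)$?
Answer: $-22119$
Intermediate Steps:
$c{\left(r,g \right)} = 6 + 4 g$ ($c{\left(r,g \right)} = 1 - \left(-5 - 4 g\right) = 1 + \left(5 + 4 g\right) = 6 + 4 g$)
$- s{\left(101,c{\left(10,12 \right)} \right)} = - 219 \cdot 101 = \left(-1\right) 22119 = -22119$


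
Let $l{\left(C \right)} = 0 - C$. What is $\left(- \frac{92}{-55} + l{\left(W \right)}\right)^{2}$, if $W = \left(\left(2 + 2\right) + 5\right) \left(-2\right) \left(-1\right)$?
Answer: $\frac{806404}{3025} \approx 266.58$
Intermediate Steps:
$W = 18$ ($W = \left(4 + 5\right) \left(-2\right) \left(-1\right) = 9 \left(-2\right) \left(-1\right) = \left(-18\right) \left(-1\right) = 18$)
$l{\left(C \right)} = - C$
$\left(- \frac{92}{-55} + l{\left(W \right)}\right)^{2} = \left(- \frac{92}{-55} - 18\right)^{2} = \left(\left(-92\right) \left(- \frac{1}{55}\right) - 18\right)^{2} = \left(\frac{92}{55} - 18\right)^{2} = \left(- \frac{898}{55}\right)^{2} = \frac{806404}{3025}$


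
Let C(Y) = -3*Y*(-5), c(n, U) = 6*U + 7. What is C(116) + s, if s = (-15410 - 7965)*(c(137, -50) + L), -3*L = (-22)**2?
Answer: 31865345/3 ≈ 1.0622e+7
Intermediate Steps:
L = -484/3 (L = -1/3*(-22)**2 = -1/3*484 = -484/3 ≈ -161.33)
c(n, U) = 7 + 6*U
C(Y) = 15*Y
s = 31860125/3 (s = (-15410 - 7965)*((7 + 6*(-50)) - 484/3) = -23375*((7 - 300) - 484/3) = -23375*(-293 - 484/3) = -23375*(-1363/3) = 31860125/3 ≈ 1.0620e+7)
C(116) + s = 15*116 + 31860125/3 = 1740 + 31860125/3 = 31865345/3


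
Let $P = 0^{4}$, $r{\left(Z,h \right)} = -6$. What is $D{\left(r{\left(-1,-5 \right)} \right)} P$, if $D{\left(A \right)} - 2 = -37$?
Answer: $0$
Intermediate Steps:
$D{\left(A \right)} = -35$ ($D{\left(A \right)} = 2 - 37 = -35$)
$P = 0$
$D{\left(r{\left(-1,-5 \right)} \right)} P = \left(-35\right) 0 = 0$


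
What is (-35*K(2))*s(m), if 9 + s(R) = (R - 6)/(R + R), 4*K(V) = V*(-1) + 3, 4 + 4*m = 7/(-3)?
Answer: 8785/152 ≈ 57.796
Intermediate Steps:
m = -19/12 (m = -1 + (7/(-3))/4 = -1 + (7*(-⅓))/4 = -1 + (¼)*(-7/3) = -1 - 7/12 = -19/12 ≈ -1.5833)
K(V) = ¾ - V/4 (K(V) = (V*(-1) + 3)/4 = (-V + 3)/4 = (3 - V)/4 = ¾ - V/4)
s(R) = -9 + (-6 + R)/(2*R) (s(R) = -9 + (R - 6)/(R + R) = -9 + (-6 + R)/((2*R)) = -9 + (-6 + R)*(1/(2*R)) = -9 + (-6 + R)/(2*R))
(-35*K(2))*s(m) = (-35*(¾ - ¼*2))*(-17/2 - 3/(-19/12)) = (-35*(¾ - ½))*(-17/2 - 3*(-12/19)) = (-35*¼)*(-17/2 + 36/19) = -35/4*(-251/38) = 8785/152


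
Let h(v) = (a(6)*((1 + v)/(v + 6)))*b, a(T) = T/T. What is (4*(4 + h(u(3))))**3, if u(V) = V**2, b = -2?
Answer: 32768/27 ≈ 1213.6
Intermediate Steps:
a(T) = 1
h(v) = -2*(1 + v)/(6 + v) (h(v) = (1*((1 + v)/(v + 6)))*(-2) = (1*((1 + v)/(6 + v)))*(-2) = ((1 + v)/(6 + v))*(-2) = -2*(1 + v)/(6 + v))
(4*(4 + h(u(3))))**3 = (4*(4 + 2*(-1 - 1*3**2)/(6 + 3**2)))**3 = (4*(4 + 2*(-1 - 1*9)/(6 + 9)))**3 = (4*(4 + 2*(-1 - 9)/15))**3 = (4*(4 + 2*(1/15)*(-10)))**3 = (4*(4 - 4/3))**3 = (4*(8/3))**3 = (32/3)**3 = 32768/27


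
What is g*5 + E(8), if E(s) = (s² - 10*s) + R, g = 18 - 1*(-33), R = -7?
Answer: 232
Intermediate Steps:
g = 51 (g = 18 + 33 = 51)
E(s) = -7 + s² - 10*s (E(s) = (s² - 10*s) - 7 = -7 + s² - 10*s)
g*5 + E(8) = 51*5 + (-7 + 8² - 10*8) = 255 + (-7 + 64 - 80) = 255 - 23 = 232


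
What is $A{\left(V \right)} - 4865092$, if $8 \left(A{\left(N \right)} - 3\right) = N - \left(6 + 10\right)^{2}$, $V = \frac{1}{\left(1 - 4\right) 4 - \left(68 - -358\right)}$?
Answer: $- \frac{17047383985}{3504} \approx -4.8651 \cdot 10^{6}$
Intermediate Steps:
$V = - \frac{1}{438}$ ($V = \frac{1}{\left(-3\right) 4 - \left(68 + 358\right)} = \frac{1}{-12 - 426} = \frac{1}{-438} = - \frac{1}{438} \approx -0.0022831$)
$A{\left(N \right)} = -29 + \frac{N}{8}$ ($A{\left(N \right)} = 3 + \frac{N - \left(6 + 10\right)^{2}}{8} = 3 + \frac{N - 16^{2}}{8} = 3 + \frac{N - 256}{8} = 3 + \frac{-256 + N}{8} = 3 + \left(-32 + \frac{N}{8}\right) = -29 + \frac{N}{8}$)
$A{\left(V \right)} - 4865092 = \left(-29 + \frac{1}{8} \left(- \frac{1}{438}\right)\right) - 4865092 = \left(-29 - \frac{1}{3504}\right) - 4865092 = - \frac{101617}{3504} - 4865092 = - \frac{17047383985}{3504}$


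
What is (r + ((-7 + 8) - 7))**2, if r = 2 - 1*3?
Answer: 49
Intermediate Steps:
r = -1 (r = 2 - 3 = -1)
(r + ((-7 + 8) - 7))**2 = (-1 + ((-7 + 8) - 7))**2 = (-1 + (1 - 7))**2 = (-1 - 6)**2 = (-7)**2 = 49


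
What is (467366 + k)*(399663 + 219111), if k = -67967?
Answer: 247137716826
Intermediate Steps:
(467366 + k)*(399663 + 219111) = (467366 - 67967)*(399663 + 219111) = 399399*618774 = 247137716826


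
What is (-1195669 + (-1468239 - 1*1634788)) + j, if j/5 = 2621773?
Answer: 8810169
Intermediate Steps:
j = 13108865 (j = 5*2621773 = 13108865)
(-1195669 + (-1468239 - 1*1634788)) + j = (-1195669 + (-1468239 - 1*1634788)) + 13108865 = (-1195669 + (-1468239 - 1634788)) + 13108865 = (-1195669 - 3103027) + 13108865 = -4298696 + 13108865 = 8810169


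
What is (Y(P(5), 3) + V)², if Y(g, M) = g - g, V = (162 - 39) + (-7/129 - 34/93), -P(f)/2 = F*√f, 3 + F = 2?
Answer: 240294079204/15992001 ≈ 15026.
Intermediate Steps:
F = -1 (F = -3 + 2 = -1)
P(f) = 2*√f (P(f) = -(-2)*√f = 2*√f)
V = 490198/3999 (V = 123 + (-7*1/129 - 34*1/93) = 123 + (-7/129 - 34/93) = 123 - 1679/3999 = 490198/3999 ≈ 122.58)
Y(g, M) = 0
(Y(P(5), 3) + V)² = (0 + 490198/3999)² = (490198/3999)² = 240294079204/15992001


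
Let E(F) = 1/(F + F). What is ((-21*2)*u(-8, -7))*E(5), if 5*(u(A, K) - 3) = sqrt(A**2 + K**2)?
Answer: -63/5 - 21*sqrt(113)/25 ≈ -21.529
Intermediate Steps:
E(F) = 1/(2*F)
u(A, K) = 3 + sqrt(A**2 + K**2)/5
((-21*2)*u(-8, -7))*E(5) = ((-21*2)*(3 + sqrt((-8)**2 + (-7)**2)/5))*((1/2)/5) = (-42*(3 + sqrt(64 + 49)/5))*((1/2)*(1/5)) = -42*(3 + sqrt(113)/5)*(1/10) = (-126 - 42*sqrt(113)/5)*(1/10) = -63/5 - 21*sqrt(113)/25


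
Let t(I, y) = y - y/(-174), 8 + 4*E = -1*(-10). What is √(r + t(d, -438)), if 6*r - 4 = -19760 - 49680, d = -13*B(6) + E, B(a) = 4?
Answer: I*√90927789/87 ≈ 109.6*I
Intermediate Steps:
E = ½ (E = -2 + (-1*(-10))/4 = -2 + (¼)*10 = -2 + 5/2 = ½ ≈ 0.50000)
d = -103/2 (d = -13*4 + ½ = -52 + ½ = -103/2 ≈ -51.500)
r = -34718/3 (r = ⅔ + (-19760 - 49680)/6 = ⅔ + (⅙)*(-69440) = ⅔ - 34720/3 = -34718/3 ≈ -11573.)
t(I, y) = 175*y/174 (t(I, y) = y - y*(-1)/174 = y - (-1)*y/174 = y + y/174 = 175*y/174)
√(r + t(d, -438)) = √(-34718/3 + (175/174)*(-438)) = √(-34718/3 - 12775/29) = √(-1045147/87) = I*√90927789/87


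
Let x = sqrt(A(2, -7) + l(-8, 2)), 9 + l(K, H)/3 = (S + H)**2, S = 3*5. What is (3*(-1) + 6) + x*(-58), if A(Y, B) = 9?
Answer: 3 - 58*sqrt(849) ≈ -1687.0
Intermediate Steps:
S = 15
l(K, H) = -27 + 3*(15 + H)**2
x = sqrt(849) (x = sqrt(9 + (-27 + 3*(15 + 2)**2)) = sqrt(9 + (-27 + 3*17**2)) = sqrt(9 + (-27 + 3*289)) = sqrt(9 + (-27 + 867)) = sqrt(9 + 840) = sqrt(849) ≈ 29.138)
(3*(-1) + 6) + x*(-58) = (3*(-1) + 6) + sqrt(849)*(-58) = (-3 + 6) - 58*sqrt(849) = 3 - 58*sqrt(849)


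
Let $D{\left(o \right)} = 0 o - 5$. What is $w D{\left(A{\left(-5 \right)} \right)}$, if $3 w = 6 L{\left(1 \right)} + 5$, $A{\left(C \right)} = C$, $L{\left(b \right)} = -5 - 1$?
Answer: $\frac{155}{3} \approx 51.667$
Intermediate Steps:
$L{\left(b \right)} = -6$
$w = - \frac{31}{3}$ ($w = \frac{6 \left(-6\right) + 5}{3} = \frac{-36 + 5}{3} = \frac{1}{3} \left(-31\right) = - \frac{31}{3} \approx -10.333$)
$D{\left(o \right)} = -5$ ($D{\left(o \right)} = 0 - 5 = -5$)
$w D{\left(A{\left(-5 \right)} \right)} = \left(- \frac{31}{3}\right) \left(-5\right) = \frac{155}{3}$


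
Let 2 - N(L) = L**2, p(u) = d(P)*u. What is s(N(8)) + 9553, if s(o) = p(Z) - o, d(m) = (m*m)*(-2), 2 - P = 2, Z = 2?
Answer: 9615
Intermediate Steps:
P = 0 (P = 2 - 1*2 = 2 - 2 = 0)
d(m) = -2*m**2 (d(m) = m**2*(-2) = -2*m**2)
p(u) = 0 (p(u) = (-2*0**2)*u = (-2*0)*u = 0*u = 0)
N(L) = 2 - L**2
s(o) = -o (s(o) = 0 - o = -o)
s(N(8)) + 9553 = -(2 - 1*8**2) + 9553 = -(2 - 1*64) + 9553 = -(2 - 64) + 9553 = -1*(-62) + 9553 = 62 + 9553 = 9615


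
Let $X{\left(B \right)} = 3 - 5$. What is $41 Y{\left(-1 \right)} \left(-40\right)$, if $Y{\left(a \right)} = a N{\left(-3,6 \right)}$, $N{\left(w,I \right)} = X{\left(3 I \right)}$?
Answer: $-3280$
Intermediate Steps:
$X{\left(B \right)} = -2$ ($X{\left(B \right)} = 3 - 5 = -2$)
$N{\left(w,I \right)} = -2$
$Y{\left(a \right)} = - 2 a$ ($Y{\left(a \right)} = a \left(-2\right) = - 2 a$)
$41 Y{\left(-1 \right)} \left(-40\right) = 41 \left(\left(-2\right) \left(-1\right)\right) \left(-40\right) = 41 \cdot 2 \left(-40\right) = 82 \left(-40\right) = -3280$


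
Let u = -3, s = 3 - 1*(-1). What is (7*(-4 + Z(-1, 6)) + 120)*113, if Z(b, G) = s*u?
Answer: 904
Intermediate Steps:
s = 4 (s = 3 + 1 = 4)
Z(b, G) = -12 (Z(b, G) = 4*(-3) = -12)
(7*(-4 + Z(-1, 6)) + 120)*113 = (7*(-4 - 12) + 120)*113 = (7*(-16) + 120)*113 = (-112 + 120)*113 = 8*113 = 904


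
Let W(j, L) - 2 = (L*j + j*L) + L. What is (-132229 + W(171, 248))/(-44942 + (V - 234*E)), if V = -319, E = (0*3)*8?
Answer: 15721/15087 ≈ 1.0420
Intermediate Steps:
E = 0 (E = 0*8 = 0)
W(j, L) = 2 + L + 2*L*j (W(j, L) = 2 + ((L*j + j*L) + L) = 2 + ((L*j + L*j) + L) = 2 + (2*L*j + L) = 2 + (L + 2*L*j) = 2 + L + 2*L*j)
(-132229 + W(171, 248))/(-44942 + (V - 234*E)) = (-132229 + (2 + 248 + 2*248*171))/(-44942 + (-319 - 234*0)) = (-132229 + (2 + 248 + 84816))/(-44942 + (-319 + 0)) = (-132229 + 85066)/(-44942 - 319) = -47163/(-45261) = -47163*(-1/45261) = 15721/15087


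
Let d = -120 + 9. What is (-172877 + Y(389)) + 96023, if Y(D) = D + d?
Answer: -76576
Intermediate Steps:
d = -111
Y(D) = -111 + D (Y(D) = D - 111 = -111 + D)
(-172877 + Y(389)) + 96023 = (-172877 + (-111 + 389)) + 96023 = (-172877 + 278) + 96023 = -172599 + 96023 = -76576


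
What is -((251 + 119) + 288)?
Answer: -658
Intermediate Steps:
-((251 + 119) + 288) = -(370 + 288) = -1*658 = -658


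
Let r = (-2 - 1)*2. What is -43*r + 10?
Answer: 268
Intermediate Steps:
r = -6 (r = -3*2 = -6)
-43*r + 10 = -43*(-6) + 10 = 258 + 10 = 268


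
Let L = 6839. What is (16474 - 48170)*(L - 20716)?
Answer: 439845392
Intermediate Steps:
(16474 - 48170)*(L - 20716) = (16474 - 48170)*(6839 - 20716) = -31696*(-13877) = 439845392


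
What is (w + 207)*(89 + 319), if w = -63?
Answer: 58752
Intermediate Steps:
(w + 207)*(89 + 319) = (-63 + 207)*(89 + 319) = 144*408 = 58752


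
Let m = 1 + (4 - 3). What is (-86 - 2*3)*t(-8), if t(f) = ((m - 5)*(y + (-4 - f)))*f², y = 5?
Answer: 158976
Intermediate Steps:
m = 2 (m = 1 + 1 = 2)
t(f) = f²*(-3 + 3*f) (t(f) = ((2 - 5)*(5 + (-4 - f)))*f² = (-3*(1 - f))*f² = (-3 + 3*f)*f² = f²*(-3 + 3*f))
(-86 - 2*3)*t(-8) = (-86 - 2*3)*(3*(-8)²*(-1 - 8)) = (-86 - 6)*(3*64*(-9)) = -92*(-1728) = 158976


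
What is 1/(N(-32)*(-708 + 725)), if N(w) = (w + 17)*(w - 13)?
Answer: 1/11475 ≈ 8.7146e-5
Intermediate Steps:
N(w) = (-13 + w)*(17 + w) (N(w) = (17 + w)*(-13 + w) = (-13 + w)*(17 + w))
1/(N(-32)*(-708 + 725)) = 1/((-221 + (-32)² + 4*(-32))*(-708 + 725)) = 1/((-221 + 1024 - 128)*17) = 1/(675*17) = 1/11475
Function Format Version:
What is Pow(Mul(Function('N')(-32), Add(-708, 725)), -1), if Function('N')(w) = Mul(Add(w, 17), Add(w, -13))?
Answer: Rational(1, 11475) ≈ 8.7146e-5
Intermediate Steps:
Function('N')(w) = Mul(Add(-13, w), Add(17, w)) (Function('N')(w) = Mul(Add(17, w), Add(-13, w)) = Mul(Add(-13, w), Add(17, w)))
Pow(Mul(Function('N')(-32), Add(-708, 725)), -1) = Pow(Mul(Add(-221, Pow(-32, 2), Mul(4, -32)), Add(-708, 725)), -1) = Pow(Mul(Add(-221, 1024, -128), 17), -1) = Pow(Mul(675, 17), -1) = Pow(11475, -1) = Rational(1, 11475)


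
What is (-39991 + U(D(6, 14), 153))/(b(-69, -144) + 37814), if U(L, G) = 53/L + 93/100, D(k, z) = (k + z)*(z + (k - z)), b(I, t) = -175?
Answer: -23993777/22583400 ≈ -1.0625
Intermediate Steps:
D(k, z) = k*(k + z) (D(k, z) = (k + z)*k = k*(k + z))
U(L, G) = 93/100 + 53/L (U(L, G) = 53/L + 93*(1/100) = 53/L + 93/100 = 93/100 + 53/L)
(-39991 + U(D(6, 14), 153))/(b(-69, -144) + 37814) = (-39991 + (93/100 + 53/((6*(6 + 14)))))/(-175 + 37814) = (-39991 + (93/100 + 53/((6*20))))/37639 = (-39991 + (93/100 + 53/120))*(1/37639) = (-39991 + 823/600)*(1/37639) = -23993777/600*1/37639 = -23993777/22583400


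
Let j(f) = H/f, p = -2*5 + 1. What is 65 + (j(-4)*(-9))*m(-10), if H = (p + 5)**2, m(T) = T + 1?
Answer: -259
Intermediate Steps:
p = -9 (p = -10 + 1 = -9)
m(T) = 1 + T
H = 16 (H = (-9 + 5)**2 = (-4)**2 = 16)
j(f) = 16/f
65 + (j(-4)*(-9))*m(-10) = 65 + ((16/(-4))*(-9))*(1 - 10) = 65 + ((16*(-1/4))*(-9))*(-9) = 65 - 4*(-9)*(-9) = 65 + 36*(-9) = 65 - 324 = -259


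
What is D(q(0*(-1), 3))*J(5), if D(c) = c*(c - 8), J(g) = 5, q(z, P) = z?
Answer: 0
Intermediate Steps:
D(c) = c*(-8 + c)
D(q(0*(-1), 3))*J(5) = ((0*(-1))*(-8 + 0*(-1)))*5 = (0*(-8 + 0))*5 = (0*(-8))*5 = 0*5 = 0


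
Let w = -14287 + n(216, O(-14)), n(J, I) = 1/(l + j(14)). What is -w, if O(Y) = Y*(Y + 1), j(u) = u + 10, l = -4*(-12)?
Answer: 1028663/72 ≈ 14287.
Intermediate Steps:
l = 48
j(u) = 10 + u
O(Y) = Y*(1 + Y)
n(J, I) = 1/72 (n(J, I) = 1/(48 + (10 + 14)) = 1/(48 + 24) = 1/72)
w = -1028663/72 (w = -14287 + 1/72 = -1028663/72 ≈ -14287.)
-w = -1*(-1028663/72) = 1028663/72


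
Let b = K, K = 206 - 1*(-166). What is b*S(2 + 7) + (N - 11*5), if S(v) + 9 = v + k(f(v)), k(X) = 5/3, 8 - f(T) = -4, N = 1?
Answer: 566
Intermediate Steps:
f(T) = 12 (f(T) = 8 - 1*(-4) = 8 + 4 = 12)
k(X) = 5/3 (k(X) = 5*(⅓) = 5/3)
K = 372 (K = 206 + 166 = 372)
b = 372
S(v) = -22/3 + v (S(v) = -9 + (v + 5/3) = -9 + (5/3 + v) = -22/3 + v)
b*S(2 + 7) + (N - 11*5) = 372*(-22/3 + (2 + 7)) + (1 - 11*5) = 372*(-22/3 + 9) + (1 - 55) = 372*(5/3) - 54 = 620 - 54 = 566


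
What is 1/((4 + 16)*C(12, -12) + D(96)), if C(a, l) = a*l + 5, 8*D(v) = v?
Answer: -1/2768 ≈ -0.00036127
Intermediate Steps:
D(v) = v/8
C(a, l) = 5 + a*l
1/((4 + 16)*C(12, -12) + D(96)) = 1/((4 + 16)*(5 + 12*(-12)) + (1/8)*96) = 1/(20*(5 - 144) + 12) = 1/(20*(-139) + 12) = 1/(-2780 + 12) = 1/(-2768) = -1/2768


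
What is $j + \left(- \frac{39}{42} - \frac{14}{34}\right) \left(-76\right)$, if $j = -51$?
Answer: $\frac{6053}{119} \approx 50.866$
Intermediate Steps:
$j + \left(- \frac{39}{42} - \frac{14}{34}\right) \left(-76\right) = -51 + \left(- \frac{39}{42} - \frac{14}{34}\right) \left(-76\right) = -51 + \left(\left(-39\right) \frac{1}{42} - \frac{7}{17}\right) \left(-76\right) = -51 + \left(- \frac{13}{14} - \frac{7}{17}\right) \left(-76\right) = -51 - - \frac{12122}{119} = -51 + \frac{12122}{119} = \frac{6053}{119}$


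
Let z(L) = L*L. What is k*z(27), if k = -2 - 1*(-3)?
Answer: 729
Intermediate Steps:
z(L) = L**2
k = 1 (k = -2 + 3 = 1)
k*z(27) = 1*27**2 = 1*729 = 729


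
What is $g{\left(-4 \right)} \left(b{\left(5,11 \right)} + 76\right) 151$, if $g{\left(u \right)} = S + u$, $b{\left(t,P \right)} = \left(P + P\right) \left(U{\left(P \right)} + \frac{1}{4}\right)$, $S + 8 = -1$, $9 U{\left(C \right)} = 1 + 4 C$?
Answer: $- \frac{751829}{2} \approx -3.7591 \cdot 10^{5}$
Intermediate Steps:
$U{\left(C \right)} = \frac{1}{9} + \frac{4 C}{9}$ ($U{\left(C \right)} = \frac{1 + 4 C}{9} = \frac{1}{9} + \frac{4 C}{9}$)
$S = -9$ ($S = -8 - 1 = -9$)
$b{\left(t,P \right)} = 2 P \left(\frac{13}{36} + \frac{4 P}{9}\right)$ ($b{\left(t,P \right)} = \left(P + P\right) \left(\left(\frac{1}{9} + \frac{4 P}{9}\right) + \frac{1}{4}\right) = 2 P \left(\left(\frac{1}{9} + \frac{4 P}{9}\right) + \frac{1}{4}\right) = 2 P \left(\frac{13}{36} + \frac{4 P}{9}\right)$)
$g{\left(u \right)} = -9 + u$
$g{\left(-4 \right)} \left(b{\left(5,11 \right)} + 76\right) 151 = \left(-9 - 4\right) \left(\frac{1}{18} \cdot 11 \left(13 + 16 \cdot 11\right) + 76\right) 151 = - 13 \left(\frac{1}{18} \cdot 11 \left(13 + 176\right) + 76\right) 151 = - 13 \left(\frac{1}{18} \cdot 11 \cdot 189 + 76\right) 151 = - 13 \left(\frac{231}{2} + 76\right) 151 = \left(-13\right) \frac{383}{2} \cdot 151 = \left(- \frac{4979}{2}\right) 151 = - \frac{751829}{2}$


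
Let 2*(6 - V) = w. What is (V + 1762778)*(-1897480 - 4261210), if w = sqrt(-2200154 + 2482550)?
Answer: -10856440192960 + 6158690*sqrt(70599) ≈ -1.0855e+13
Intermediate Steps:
w = 2*sqrt(70599) (w = sqrt(282396) = 2*sqrt(70599) ≈ 531.41)
V = 6 - sqrt(70599) ≈ -259.70
(V + 1762778)*(-1897480 - 4261210) = ((6 - sqrt(70599)) + 1762778)*(-1897480 - 4261210) = (1762784 - sqrt(70599))*(-6158690) = -10856440192960 + 6158690*sqrt(70599)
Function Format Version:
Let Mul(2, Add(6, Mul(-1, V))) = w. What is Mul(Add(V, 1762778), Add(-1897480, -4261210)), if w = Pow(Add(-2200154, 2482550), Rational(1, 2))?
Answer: Add(-10856440192960, Mul(6158690, Pow(70599, Rational(1, 2)))) ≈ -1.0855e+13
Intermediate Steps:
w = Mul(2, Pow(70599, Rational(1, 2))) (w = Pow(282396, Rational(1, 2)) = Mul(2, Pow(70599, Rational(1, 2))) ≈ 531.41)
V = Add(6, Mul(-1, Pow(70599, Rational(1, 2)))) (V = Add(6, Mul(Rational(-1, 2), Mul(2, Pow(70599, Rational(1, 2))))) = Add(6, Mul(-1, Pow(70599, Rational(1, 2)))) ≈ -259.70)
Mul(Add(V, 1762778), Add(-1897480, -4261210)) = Mul(Add(Add(6, Mul(-1, Pow(70599, Rational(1, 2)))), 1762778), Add(-1897480, -4261210)) = Mul(Add(1762784, Mul(-1, Pow(70599, Rational(1, 2)))), -6158690) = Add(-10856440192960, Mul(6158690, Pow(70599, Rational(1, 2))))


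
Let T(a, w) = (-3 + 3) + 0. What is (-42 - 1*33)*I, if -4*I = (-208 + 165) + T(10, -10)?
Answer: -3225/4 ≈ -806.25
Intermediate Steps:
T(a, w) = 0 (T(a, w) = 0 + 0 = 0)
I = 43/4 (I = -((-208 + 165) + 0)/4 = -(-43 + 0)/4 = -1/4*(-43) = 43/4 ≈ 10.750)
(-42 - 1*33)*I = (-42 - 1*33)*(43/4) = (-42 - 33)*(43/4) = -75*43/4 = -3225/4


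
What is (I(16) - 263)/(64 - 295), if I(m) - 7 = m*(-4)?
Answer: 320/231 ≈ 1.3853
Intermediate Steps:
I(m) = 7 - 4*m (I(m) = 7 + m*(-4) = 7 - 4*m)
(I(16) - 263)/(64 - 295) = ((7 - 4*16) - 263)/(64 - 295) = ((7 - 64) - 263)/(-231) = (-57 - 263)*(-1/231) = -320*(-1/231) = 320/231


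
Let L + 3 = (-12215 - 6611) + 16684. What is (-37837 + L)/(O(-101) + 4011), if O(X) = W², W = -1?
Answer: -19991/2006 ≈ -9.9656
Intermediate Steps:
O(X) = 1 (O(X) = (-1)² = 1)
L = -2145 (L = -3 + ((-12215 - 6611) + 16684) = -3 + (-18826 + 16684) = -3 - 2142 = -2145)
(-37837 + L)/(O(-101) + 4011) = (-37837 - 2145)/(1 + 4011) = -39982/4012 = -39982*1/4012 = -19991/2006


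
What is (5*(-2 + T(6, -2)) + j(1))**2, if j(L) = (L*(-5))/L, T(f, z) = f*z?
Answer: 5625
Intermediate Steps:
j(L) = -5 (j(L) = (-5*L)/L = -5)
(5*(-2 + T(6, -2)) + j(1))**2 = (5*(-2 + 6*(-2)) - 5)**2 = (5*(-2 - 12) - 5)**2 = (5*(-14) - 5)**2 = (-70 - 5)**2 = (-75)**2 = 5625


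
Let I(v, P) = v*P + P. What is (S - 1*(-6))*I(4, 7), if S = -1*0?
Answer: 210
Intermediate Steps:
I(v, P) = P + P*v (I(v, P) = P*v + P = P + P*v)
S = 0
(S - 1*(-6))*I(4, 7) = (0 - 1*(-6))*(7*(1 + 4)) = (0 + 6)*(7*5) = 6*35 = 210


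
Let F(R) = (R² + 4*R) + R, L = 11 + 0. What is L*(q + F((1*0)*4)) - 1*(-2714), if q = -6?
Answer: 2648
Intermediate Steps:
L = 11
F(R) = R² + 5*R
L*(q + F((1*0)*4)) - 1*(-2714) = 11*(-6 + ((1*0)*4)*(5 + (1*0)*4)) - 1*(-2714) = 11*(-6 + (0*4)*(5 + 0*4)) + 2714 = 11*(-6 + 0*(5 + 0)) + 2714 = 11*(-6 + 0*5) + 2714 = 11*(-6 + 0) + 2714 = 11*(-6) + 2714 = -66 + 2714 = 2648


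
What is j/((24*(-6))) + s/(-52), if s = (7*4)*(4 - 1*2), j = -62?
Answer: -605/936 ≈ -0.64637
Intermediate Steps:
s = 56 (s = 28*(4 - 2) = 28*2 = 56)
j/((24*(-6))) + s/(-52) = -62/(24*(-6)) + 56/(-52) = -62/(-144) + 56*(-1/52) = -62*(-1/144) - 14/13 = 31/72 - 14/13 = -605/936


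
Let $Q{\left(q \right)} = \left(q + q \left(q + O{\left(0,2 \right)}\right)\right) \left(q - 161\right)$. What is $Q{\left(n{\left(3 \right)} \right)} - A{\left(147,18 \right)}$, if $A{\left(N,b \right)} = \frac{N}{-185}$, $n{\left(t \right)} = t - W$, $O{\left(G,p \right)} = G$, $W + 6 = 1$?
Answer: $- \frac{2037813}{185} \approx -11015.0$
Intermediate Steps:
$W = -5$ ($W = -6 + 1 = -5$)
$n{\left(t \right)} = 5 + t$ ($n{\left(t \right)} = t - -5 = t + 5 = 5 + t$)
$A{\left(N,b \right)} = - \frac{N}{185}$ ($A{\left(N,b \right)} = N \left(- \frac{1}{185}\right) = - \frac{N}{185}$)
$Q{\left(q \right)} = \left(-161 + q\right) \left(q + q^{2}\right)$ ($Q{\left(q \right)} = \left(q + q \left(q + 0\right)\right) \left(q - 161\right) = \left(q + q q\right) \left(-161 + q\right) = \left(q + q^{2}\right) \left(-161 + q\right) = \left(-161 + q\right) \left(q + q^{2}\right)$)
$Q{\left(n{\left(3 \right)} \right)} - A{\left(147,18 \right)} = \left(5 + 3\right) \left(-161 + \left(5 + 3\right)^{2} - 160 \left(5 + 3\right)\right) - \left(- \frac{1}{185}\right) 147 = 8 \left(-161 + 8^{2} - 1280\right) - - \frac{147}{185} = 8 \left(-161 + 64 - 1280\right) + \frac{147}{185} = 8 \left(-1377\right) + \frac{147}{185} = -11016 + \frac{147}{185} = - \frac{2037813}{185}$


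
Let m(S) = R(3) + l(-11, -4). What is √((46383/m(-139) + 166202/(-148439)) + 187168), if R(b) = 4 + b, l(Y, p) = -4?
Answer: √4464730418780831/148439 ≈ 450.14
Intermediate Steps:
m(S) = 3 (m(S) = (4 + 3) - 4 = 7 - 4 = 3)
√((46383/m(-139) + 166202/(-148439)) + 187168) = √((46383/3 + 166202/(-148439)) + 187168) = √((46383*(⅓) + 166202*(-1/148439)) + 187168) = √((15461 - 166202/148439) + 187168) = √(2294849177/148439 + 187168) = √(30077879929/148439) = √4464730418780831/148439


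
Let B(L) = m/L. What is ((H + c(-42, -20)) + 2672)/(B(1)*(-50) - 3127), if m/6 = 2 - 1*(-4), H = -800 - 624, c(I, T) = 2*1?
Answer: -1250/4927 ≈ -0.25370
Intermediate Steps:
c(I, T) = 2
H = -1424
m = 36 (m = 6*(2 - 1*(-4)) = 6*(2 + 4) = 6*6 = 36)
B(L) = 36/L
((H + c(-42, -20)) + 2672)/(B(1)*(-50) - 3127) = ((-1424 + 2) + 2672)/((36/1)*(-50) - 3127) = (-1422 + 2672)/((36*1)*(-50) - 3127) = 1250/(36*(-50) - 3127) = 1250/(-1800 - 3127) = 1250/(-4927) = 1250*(-1/4927) = -1250/4927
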